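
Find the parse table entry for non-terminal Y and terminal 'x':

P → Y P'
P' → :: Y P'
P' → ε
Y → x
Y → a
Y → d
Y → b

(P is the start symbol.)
To find M[Y, 'x'], we find productions for Y where 'x' is in the predict set (PREDICT(N → α) = (FIRST(α) \ {ε}) ∪ (FOLLOW(N) if α ⇒* ε)).

Y → x: PREDICT = { 'x' }
  'x' is in predict set, so this production goes in M[Y, 'x']
Y → a: PREDICT = { 'a' }
Y → d: PREDICT = { 'd' }
Y → b: PREDICT = { 'b' }

M[Y, 'x'] = Y → x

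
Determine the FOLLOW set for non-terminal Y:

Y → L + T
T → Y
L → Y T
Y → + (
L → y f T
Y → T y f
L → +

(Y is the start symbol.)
{ $, '+', 'y' }

To compute FOLLOW(Y), find every occurrence of Y on a right-hand side N → α Y β: add FIRST(β) \ {ε}, and if β is empty or nullable also add FOLLOW(N). Iterate to a fixed point.

Y is the start symbol, so $ ∈ FOLLOW(Y).
In T → Y: Y is at the end, add FOLLOW(T)
In L → Y T: Y is followed by T, add FIRST(T) \ {ε} = { '+', 'y' }

The FOLLOW sets referred to above (computed the same way, to a fixed point):
  FOLLOW(T) = { $, '+', 'y' }

Taking the union: FOLLOW(Y) = { $, '+', 'y' }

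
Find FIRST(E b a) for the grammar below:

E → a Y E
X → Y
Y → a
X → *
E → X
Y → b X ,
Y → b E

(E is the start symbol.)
{ '*', 'a', 'b' }

FIRST sets of the non-terminals involved (from the grammar, by fixed-point iteration):
  FIRST(E) = { '*', 'a', 'b' }

To compute FIRST(E b a), process the symbols left to right:
Symbol E is a non-terminal. Add FIRST(E) \ {ε} = { '*', 'a', 'b' }
E is not nullable (ε ∉ FIRST(E)), so stop here.
FIRST(E b a) = { '*', 'a', 'b' }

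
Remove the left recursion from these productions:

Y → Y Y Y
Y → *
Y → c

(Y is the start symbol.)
Y → * Y'
Y → c Y'
Y' → Y Y Y'
Y' → ε

Y is directly left-recursive. The standard transformation for
  A → A α₁ | ... | A α_m | β₁ | ... | β_n
is
  A  → β₁ A' | ... | β_n A'
  A' → α₁ A' | ... | α_m A' | ε

Y → * becomes Y → * Y'
Y → c becomes Y → c Y'
Y → Y Y Y becomes Y' → Y Y Y'
Add Y' → ε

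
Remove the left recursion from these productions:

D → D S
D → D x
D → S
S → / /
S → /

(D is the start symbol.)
D → S D'
D' → S D'
D' → x D'
D' → ε
S → / /
S → /

D is directly left-recursive. The standard transformation for
  A → A α₁ | ... | A α_m | β₁ | ... | β_n
is
  A  → β₁ A' | ... | β_n A'
  A' → α₁ A' | ... | α_m A' | ε

D → S becomes D → S D'
D → D S becomes D' → S D'
D → D x becomes D' → x D'
Add D' → ε

Productions for other non-terminals are unchanged:
  S → / /
  S → /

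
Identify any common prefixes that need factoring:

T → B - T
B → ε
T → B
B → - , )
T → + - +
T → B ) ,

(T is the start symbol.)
Yes, T has productions with common prefix 'B'

Left-factoring is needed when two productions for the same non-terminal
share a common prefix on the right-hand side.

Productions for T:
  T → B - T
  T → B
  T → + - +
  T → B ) ,
Productions for B:
  B → ε
  B → - , )

Found common prefix 'B' in productions for T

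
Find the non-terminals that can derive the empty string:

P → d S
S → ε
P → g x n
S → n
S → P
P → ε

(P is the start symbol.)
{ 'P', 'S' }

ε-productions: S → ε, P → ε
So S, P are immediately nullable.
Every non-terminal is now nullable.
Nullable = { 'P', 'S' }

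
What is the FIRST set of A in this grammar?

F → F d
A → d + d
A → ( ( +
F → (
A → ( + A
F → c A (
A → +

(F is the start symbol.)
{ '(', '+', 'd' }

From A → d + d:
  - d is a terminal: add 'd' and stop
From A → ( ( +:
  - '(' is a terminal: add '(' and stop
From A → ( + A:
  - '(' is a terminal: add '(' and stop
From A → +:
  - '+' is a terminal: add '+' and stop

Collecting: FIRST(A) = { '(', '+', 'd' }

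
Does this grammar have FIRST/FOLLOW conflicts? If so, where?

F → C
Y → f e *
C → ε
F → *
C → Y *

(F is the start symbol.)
A FIRST/FOLLOW conflict occurs when a non-terminal N has a nullable alternative N → β (β ⇒* ε) and another alternative N → α with FIRST(α) ∩ FOLLOW(N) ≠ ∅: on such a lookahead the parser cannot decide between expanding α and letting N vanish via β.

Nullable non-terminals: C, F.
FIRST sets used below: FIRST(Y) = { 'f' }, FIRST(C) = { 'f', ε }

C: nullable alternative(s) C → ε; FOLLOW(C) = { $ }
  C → ε: FIRST \ {ε} = { } — this is the only nullable alternative, skip
  C → Y *: FIRST \ {ε} = { 'f' } — disjoint from FOLLOW(C)

F: nullable alternative(s) F → C; FOLLOW(F) = { $ }
  F → C: FIRST \ {ε} = { 'f' } — this is the only nullable alternative, skip
  F → *: FIRST \ {ε} = { '*' } — disjoint from FOLLOW(F)

Y has no nullable alternative, so no FIRST/FOLLOW check is needed there.

No FIRST/FOLLOW conflicts found.

Answer: No FIRST/FOLLOW conflicts.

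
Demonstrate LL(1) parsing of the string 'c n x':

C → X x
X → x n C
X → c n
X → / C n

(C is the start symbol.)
Stack is shown with the top on the left.

Stack    Input    Action
------------------------
C $      c n x $  output C → X x
X x $    c n x $  output X → c n
c n x $  c n x $  match 'c'
n x $    n x $    match 'n'
x $      x $      match 'x'
$        $        accept

The string is accepted.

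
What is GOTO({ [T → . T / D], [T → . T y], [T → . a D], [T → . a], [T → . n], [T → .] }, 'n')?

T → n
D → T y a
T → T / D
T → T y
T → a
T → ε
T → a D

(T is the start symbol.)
{ [T → n .] }

GOTO(I, 'n') = CLOSURE({ [A → αX.β] : [A → α.Xβ] ∈ I, X = 'n' })

Items with dot before 'n', with the dot advanced:
  [T → . n] → [T → n .]
Closure adds nothing (no advanced item has the dot before a non-terminal).

GOTO = { [T → n .] }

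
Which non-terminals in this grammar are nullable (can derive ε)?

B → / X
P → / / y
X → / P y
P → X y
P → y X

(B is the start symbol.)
None

A non-terminal is nullable if it can derive ε (the empty string): either it has an ε-production, or it has a production whose right-hand side consists entirely of nullable non-terminals.

There are no ε-productions, so no non-terminal can derive ε.
No non-terminals are nullable.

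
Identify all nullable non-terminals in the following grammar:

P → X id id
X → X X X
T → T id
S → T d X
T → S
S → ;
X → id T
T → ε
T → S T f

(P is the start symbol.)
ε-productions: T → ε
So T is immediately nullable.
No further non-terminal can be added: every production for the remaining non-terminals contains a terminal or a non-nullable non-terminal.
Nullable = { 'T' }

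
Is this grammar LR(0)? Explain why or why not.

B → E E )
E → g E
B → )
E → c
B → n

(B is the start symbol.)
Yes, the grammar is LR(0)

Augment with B' → B and build the canonical LR(0) collection (I0 = CLOSURE({[B' → . B]}), then GOTO on every symbol after a dot until no new states appear). It has 10 states:
  I0: { [B → . )], [B → . E E )], [B → . n], [B' → . B], [E → . c], [E → . g E] }  — shift
  I1: { [B → ) .] }  — reduce
  I2: { [B' → B .] }  — accept
  I3: { [B → E . E )], [E → . c], [E → . g E] }  — shift
  I4: { [E → c .] }  — reduce
  I5: { [E → . c], [E → . g E], [E → g . E] }  — shift
  I6: { [B → n .] }  — reduce
  I7: { [E → g E .] }  — reduce
  I8: { [B → E E . )] }  — shift
  I9: { [B → E E ) .] }  — reduce

Every state is either a pure shift/goto state or contains exactly one complete item and nothing to shift — no conflicts. The grammar is LR(0).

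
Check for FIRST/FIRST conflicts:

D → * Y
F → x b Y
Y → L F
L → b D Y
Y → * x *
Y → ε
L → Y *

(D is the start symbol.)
FIRST sets of the non-terminals at (or reachable through a nullable prefix from) the front of some alternative:
  FIRST(L) = { '*', 'b' }
  FIRST(Y) = { '*', 'b', ε }

Productions for Y:
  Y → L F: FIRST = { '*', 'b' }
  Y → * x *: FIRST = { '*' }
  Y → ε: FIRST = { ε }
Productions for L:
  L → b D Y: FIRST = { 'b' }
  L → Y *: FIRST = { '*', 'b' }
D, F have only one production, so no FIRST/FIRST conflict is possible there.

Conflict for Y: Y → L F and Y → * x *
  Overlap: { '*' }
Conflict for L: L → b D Y and L → Y *
  Overlap: { 'b' }

Answer: Yes. Y → L F / Y → '*' x '*' on { '*' }; L → b D Y / L → Y '*' on { 'b' }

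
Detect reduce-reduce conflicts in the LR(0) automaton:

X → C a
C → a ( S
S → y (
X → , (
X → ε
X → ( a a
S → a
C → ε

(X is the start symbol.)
A reduce-reduce conflict occurs when an LR(0) state has two complete items [A → α .] and [B → β .] — both call for a reduction, and with no lookahead the parser cannot choose between them.

Augment with X' → X and build the canonical LR(0) collection (I0 = CLOSURE({[X' → . X]}), then GOTO on every symbol after a dot until no new states appear). It has 15 states:
  I0: { [C → . a ( S], [C → .], [X → . ( a a], [X → . , (], [X → . C a], [X → .], [X' → . X] }  — shift, 2 reduces
  I1: { [X → ( . a a] }  — shift
  I2: { [X → , . (] }  — shift
  I3: { [X → C . a] }  — shift
  I4: { [X' → X .] }  — accept
  I5: { [C → a . ( S] }  — shift
  I6: { [C → a ( . S], [S → . a], [S → . y (] }  — shift
  I7: { [C → a ( S .] }  — reduce
  I8: { [S → a .] }  — reduce
  I9: { [S → y . (] }  — shift
  I10: { [S → y ( .] }  — reduce
  I11: { [X → C a .] }  — reduce
  I12: { [X → , ( .] }  — reduce
  I13: { [X → ( a . a] }  — shift
  I14: { [X → ( a a .] }  — reduce

I0 contains complete items [C → .], [X → .] — reduce-reduce conflict.

Answer: Yes — I0: [C → .] vs [X → .]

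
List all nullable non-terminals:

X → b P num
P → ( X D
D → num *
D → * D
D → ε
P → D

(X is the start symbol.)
{ 'D', 'P' }

A non-terminal is nullable if it can derive ε (the empty string): either it has an ε-production, or it has a production whose right-hand side consists entirely of nullable non-terminals.

ε-productions: D → ε
So D is immediately nullable.
P → D: every symbol on the right is nullable, so P is nullable too.
No further non-terminal can be added: every production for the remaining non-terminals contains a terminal or a non-nullable non-terminal.
Nullable = { 'D', 'P' }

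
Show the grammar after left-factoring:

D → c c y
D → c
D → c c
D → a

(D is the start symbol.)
Left-factoring transforms A → αβ₁ | αβ₂ into A → αA' and A' → β₁ | β₂
(α is the longest common prefix among the alternatives). Repeat until
no nonterminal has two alternatives with a common prefix.

Round 1: D has alternatives sharing prefix 'c'. Introduce D': D → c D'
  Add: D' → c y
  Add: D' → ε
  Add: D' → c

Round 2: D' has alternatives sharing prefix 'c'. Introduce D'': D' → c D''
  Add: D'' → y
  Add: D'' → ε

No remaining common prefixes — done.

Resulting grammar:
D → c D'
D' → c D''
D'' → y
D'' → ε
D' → ε
D → a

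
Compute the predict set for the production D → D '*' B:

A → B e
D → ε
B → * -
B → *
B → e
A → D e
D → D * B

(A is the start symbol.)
{ '*' }

PREDICT(D → D '*' B) = (FIRST(RHS) \ {ε}) ∪ (FOLLOW(D) if ε ∈ FIRST(RHS), i.e. RHS ⇒* ε)
FIRST(D) = { '*', ε }
FIRST(D '*' B) = { '*' }
ε ∉ FIRST(D '*' B), so FOLLOW(D) is not added.
PREDICT(D → D '*' B) = { '*' }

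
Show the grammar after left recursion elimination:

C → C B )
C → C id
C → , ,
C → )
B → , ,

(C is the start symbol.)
C is directly left-recursive. The standard transformation for
  A → A α₁ | ... | A α_m | β₁ | ... | β_n
is
  A  → β₁ A' | ... | β_n A'
  A' → α₁ A' | ... | α_m A' | ε

C → , , becomes C → , , C'
C → ) becomes C → ) C'
C → C B ) becomes C' → B ) C'
C → C id becomes C' → id C'
Add C' → ε

Productions for other non-terminals are unchanged:
  B → , ,

Resulting grammar:
C → , , C'
C → ) C'
C' → B ) C'
C' → id C'
C' → ε
B → , ,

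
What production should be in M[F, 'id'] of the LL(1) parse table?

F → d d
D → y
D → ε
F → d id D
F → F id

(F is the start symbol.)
To find M[F, 'id'], we find productions for F where 'id' is in the predict set (PREDICT(N → α) = (FIRST(α) \ {ε}) ∪ (FOLLOW(N) if α ⇒* ε)).

Relevant sets:
  FIRST(F) = { 'd' }

F → d d: PREDICT = { 'd' }
F → d id D: PREDICT = { 'd' }
F → F id: PREDICT = { 'd' }

M[F, 'id'] is empty (no production applies)

Answer: Empty (error entry)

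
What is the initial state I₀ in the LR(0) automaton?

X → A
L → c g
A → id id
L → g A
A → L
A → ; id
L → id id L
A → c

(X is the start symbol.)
{ [A → . ; id], [A → . L], [A → . c], [A → . id id], [L → . c g], [L → . g A], [L → . id id L], [X → . A], [X' → . X] }

First, augment the grammar with X' → X
I₀ = CLOSURE({ [X' → . X] }):
  [X' → . X] has the dot before X: add [X → . A]
  [X → . A] has the dot before A: add [A → . id id], [A → . L], [A → . ; id], [A → . c]
  [A → . L] has the dot before L: add [L → . c g], [L → . g A], [L → . id id L]
No further items can be added.

I₀ = { [A → . ; id], [A → . L], [A → . c], [A → . id id], [L → . c g], [L → . g A], [L → . id id L], [X → . A], [X' → . X] }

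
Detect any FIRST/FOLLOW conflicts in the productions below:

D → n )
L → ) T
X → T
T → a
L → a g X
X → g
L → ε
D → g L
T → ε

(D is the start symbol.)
A FIRST/FOLLOW conflict occurs when a non-terminal N has a nullable alternative N → β (β ⇒* ε) and another alternative N → α with FIRST(α) ∩ FOLLOW(N) ≠ ∅: on such a lookahead the parser cannot decide between expanding α and letting N vanish via β.

Nullable non-terminals: L, T, X.
FIRST sets used below: FIRST(T) = { 'a', ε }

L: nullable alternative(s) L → ε; FOLLOW(L) = { $ }
  L → ) T: FIRST \ {ε} = { ')' } — disjoint from FOLLOW(L)
  L → a g X: FIRST \ {ε} = { 'a' } — disjoint from FOLLOW(L)
  L → ε: FIRST \ {ε} = { } — this is the only nullable alternative, skip

T: nullable alternative(s) T → ε; FOLLOW(T) = { $ }
  T → a: FIRST \ {ε} = { 'a' } — disjoint from FOLLOW(T)
  T → ε: FIRST \ {ε} = { } — this is the only nullable alternative, skip

X: nullable alternative(s) X → T; FOLLOW(X) = { $ }
  X → T: FIRST \ {ε} = { 'a' } — this is the only nullable alternative, skip
  X → g: FIRST \ {ε} = { 'g' } — disjoint from FOLLOW(X)

D has no nullable alternative, so no FIRST/FOLLOW check is needed there.

No FIRST/FOLLOW conflicts found.

Answer: No FIRST/FOLLOW conflicts.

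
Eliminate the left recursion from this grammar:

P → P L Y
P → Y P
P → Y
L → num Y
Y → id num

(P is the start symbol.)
P → Y P P'
P → Y P'
P' → L Y P'
P' → ε
L → num Y
Y → id num

P is directly left-recursive. The standard transformation for
  A → A α₁ | ... | A α_m | β₁ | ... | β_n
is
  A  → β₁ A' | ... | β_n A'
  A' → α₁ A' | ... | α_m A' | ε

P → Y P becomes P → Y P P'
P → Y becomes P → Y P'
P → P L Y becomes P' → L Y P'
Add P' → ε

Productions for other non-terminals are unchanged:
  L → num Y
  Y → id num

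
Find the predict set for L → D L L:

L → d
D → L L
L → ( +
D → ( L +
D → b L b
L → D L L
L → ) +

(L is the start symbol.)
{ '(', ')', 'b', 'd' }

PREDICT(L → D L L) = (FIRST(RHS) \ {ε}) ∪ (FOLLOW(L) if ε ∈ FIRST(RHS), i.e. RHS ⇒* ε)
FIRST(D) = { '(', ')', 'b', 'd' }
FIRST(D L L) = { '(', ')', 'b', 'd' }
ε ∉ FIRST(D L L), so FOLLOW(L) is not added.
PREDICT(L → D L L) = { '(', ')', 'b', 'd' }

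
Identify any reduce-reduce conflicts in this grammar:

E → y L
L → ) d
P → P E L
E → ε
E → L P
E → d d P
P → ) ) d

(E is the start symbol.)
Augment with E' → E and build the canonical LR(0) collection (I0 = CLOSURE({[E' → . E]}), then GOTO on every symbol after a dot until no new states appear). It has 16 states:
  I0: { [E → . L P], [E → . d d P], [E → . y L], [E → .], [E' → . E], [L → . ) d] }  — shift, reduce
  I1: { [L → ) . d] }  — shift
  I2: { [E' → E .] }  — accept
  I3: { [E → L . P], [P → . ) ) d], [P → . P E L] }  — shift
  I4: { [E → d . d P] }  — shift
  I5: { [E → y . L], [L → . ) d] }  — shift
  I6: { [E → y L .] }  — reduce
  I7: { [E → d d . P], [P → . ) ) d], [P → . P E L] }  — shift
  I8: { [P → ) . ) d] }  — shift
  I9: { [E → . L P], [E → . d d P], [E → . y L], [E → .], [E → d d P .], [L → . ) d], [P → P . E L] }  — shift, 2 reduces
  I10: { [L → . ) d], [P → P E . L] }  — shift
  I11: { [P → P E L .] }  — reduce
  I12: { [P → ) ) . d] }  — shift
  I13: { [P → ) ) d .] }  — reduce
  I14: { [E → . L P], [E → . d d P], [E → . y L], [E → .], [E → L P .], [L → . ) d], [P → P . E L] }  — shift, 2 reduces
  I15: { [L → ) d .] }  — reduce

I9 contains complete items [E → .], [E → d d P .] — reduce-reduce conflict.
I14 contains complete items [E → .], [E → L P .] — reduce-reduce conflict.

Answer: Yes — I9: [E → .] vs [E → d d P .]; I14: [E → .] vs [E → L P .]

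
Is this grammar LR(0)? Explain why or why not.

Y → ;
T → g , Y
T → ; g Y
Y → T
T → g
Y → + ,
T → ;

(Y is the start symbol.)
No. Shift-reduce conflict between [T → ; .] and [T → ; . g Y]

A grammar is LR(0) if no state in the canonical LR(0) collection has:
  - both a shift item (dot before a terminal) and a complete item (shift-reduce conflict), or
  - two or more complete items (reduce-reduce conflict; the accept item [Y' → Y .] counts as a complete item here).

Augment with Y' → Y and build the canonical LR(0) collection (I0 = CLOSURE({[Y' → . Y]}), then GOTO on every symbol after a dot until no new states appear). It has 11 states:
  I0: { [T → . ; g Y], [T → . ;], [T → . g , Y], [T → . g], [Y → . + ,], [Y → . ;], [Y → . T], [Y' → . Y] }  — shift
  I1: { [Y → + . ,] }  — shift
  I2: { [T → ; . g Y], [T → ; .], [Y → ; .] }  — shift, 2 reduces
  I3: { [Y → T .] }  — reduce
  I4: { [Y' → Y .] }  — accept
  I5: { [T → g . , Y], [T → g .] }  — shift, reduce
  I6: { [T → . ; g Y], [T → . ;], [T → . g , Y], [T → . g], [T → g , . Y], [Y → . + ,], [Y → . ;], [Y → . T] }  — shift
  I7: { [T → g , Y .] }  — reduce
  I8: { [T → . ; g Y], [T → . ;], [T → . g , Y], [T → . g], [T → ; g . Y], [Y → . + ,], [Y → . ;], [Y → . T] }  — shift
  I9: { [T → ; g Y .] }  — reduce
  I10: { [Y → + , .] }  — reduce

Conflict in state I2:
  Shift-reduce conflict between [T → ; .] and [T → ; . g Y]
So the grammar is NOT LR(0).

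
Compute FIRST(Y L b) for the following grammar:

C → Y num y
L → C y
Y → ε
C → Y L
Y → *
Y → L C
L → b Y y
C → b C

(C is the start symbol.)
FIRST sets of the non-terminals involved (from the grammar, by fixed-point iteration):
  FIRST(Y) = { '*', 'b', 'num', ε }
  FIRST(L) = { '*', 'b', 'num' }

To compute FIRST(Y L b), process the symbols left to right:
Symbol Y is a non-terminal. Add FIRST(Y) \ {ε} = { '*', 'b', 'num' }
Y is nullable (ε ∈ FIRST(Y)), continue to the next symbol.
Symbol L is a non-terminal. Add FIRST(L) \ {ε} = { '*', 'b', 'num' }
L is not nullable (ε ∉ FIRST(L)), so stop here.
FIRST(Y L b) = { '*', 'b', 'num' }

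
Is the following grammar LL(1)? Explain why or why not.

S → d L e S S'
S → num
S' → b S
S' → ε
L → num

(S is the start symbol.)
No. Predict set conflict for S': { 'b' }

Relevant sets:
  FOLLOW(S') = { $, 'b' }

For S:
  PREDICT(S → d L e S S') = { 'd' }
  PREDICT(S → num) = { 'num' }
For S':
  PREDICT(S' → b S) = { 'b' }
  PREDICT(S' → ε) = { $, 'b' }
L has a single production, so nothing to check there.

Conflict found: Predict set conflict for S': { 'b' }
The grammar is NOT LL(1).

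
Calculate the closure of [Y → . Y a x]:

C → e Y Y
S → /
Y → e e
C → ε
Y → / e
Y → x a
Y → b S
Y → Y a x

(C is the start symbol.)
{ [Y → . / e], [Y → . Y a x], [Y → . b S], [Y → . e e], [Y → . x a] }

Start with: [Y → . Y a x]
  [Y → . Y a x] has the dot before Y: add [Y → . e e], [Y → . / e], [Y → . x a], [Y → . b S]
No further items can be added.

CLOSURE = { [Y → . / e], [Y → . Y a x], [Y → . b S], [Y → . e e], [Y → . x a] }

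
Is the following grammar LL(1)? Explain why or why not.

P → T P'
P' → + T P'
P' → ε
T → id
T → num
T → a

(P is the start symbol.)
A grammar is LL(1) if for each non-terminal N with multiple productions, the predict sets of those productions are pairwise disjoint, where PREDICT(N → α) = (FIRST(α) \ {ε}) ∪ (FOLLOW(N) if α ⇒* ε).

Relevant sets:
  FOLLOW(P') = { $ }

For P':
  PREDICT(P' → '+' T P') = { '+' }
  PREDICT(P' → ε) = { $ }
For T:
  PREDICT(T → id) = { 'id' }
  PREDICT(T → num) = { 'num' }
  PREDICT(T → a) = { 'a' }
P has a single production, so nothing to check there.

All predict sets are disjoint. The grammar IS LL(1).

Answer: Yes, the grammar is LL(1).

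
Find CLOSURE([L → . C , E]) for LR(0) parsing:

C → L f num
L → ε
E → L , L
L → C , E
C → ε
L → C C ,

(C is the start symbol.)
To compute CLOSURE, for each item [A → α.Bβ] where B is a non-terminal, add [B → .γ] for all productions B → γ; repeat for the newly added items until nothing changes.

Start with: [L → . C , E]
  [L → . C , E] has the dot before C: add [C → . L f num], [C → .]
  [C → . L f num] has the dot before L: add [L → .], [L → . C C ,]
No further items can be added.

CLOSURE = { [C → . L f num], [C → .], [L → . C , E], [L → . C C ,], [L → .] }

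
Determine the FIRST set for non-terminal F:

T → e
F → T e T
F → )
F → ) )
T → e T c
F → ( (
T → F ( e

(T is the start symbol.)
To compute FIRST(F), examine every production with F on the left-hand side, reading each right-hand side left to right until a non-nullable symbol is reached.

FIRST sets of the other non-terminals involved (by the same procedure, iterated to a fixed point):
  FIRST(T) = { '(', ')', 'e' }

From F → T e T:
  - T is a non-terminal: add FIRST(T) \ {ε} = { '(', ')', 'e' }
    T is not nullable, so stop
From F → ):
  - ')' is a terminal: add ')' and stop
From F → ) ):
  - ')' is a terminal: add ')' and stop
From F → ( (:
  - '(' is a terminal: add '(' and stop

Collecting: FIRST(F) = { '(', ')', 'e' }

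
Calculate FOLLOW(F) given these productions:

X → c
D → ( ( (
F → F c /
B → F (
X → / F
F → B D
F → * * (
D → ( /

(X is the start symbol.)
In F → F c /: F is followed by c '/', add FIRST(c '/') \ {ε} = { 'c' }
In B → F (: F is followed by '(', add FIRST('(') \ {ε} = { '(' }
In X → / F: F is at the end, add FOLLOW(X)

The FOLLOW sets referred to above (computed the same way, to a fixed point):
  FOLLOW(X) = { $ }

Taking the union: FOLLOW(F) = { $, '(', 'c' }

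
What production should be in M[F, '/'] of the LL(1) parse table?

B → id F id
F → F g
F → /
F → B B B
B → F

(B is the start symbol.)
F → F g, F → /, F → B B B

To find M[F, '/'], we find productions for F where '/' is in the predict set (PREDICT(N → α) = (FIRST(α) \ {ε}) ∪ (FOLLOW(N) if α ⇒* ε)).

Relevant sets:
  FIRST(F) = { '/', 'id' }
  FIRST(B) = { '/', 'id' }

F → F g: PREDICT = { '/', 'id' }
  '/' is in predict set, so this production goes in M[F, '/']
F → /: PREDICT = { '/' }
  '/' is in predict set, so this production goes in M[F, '/']
F → B B B: PREDICT = { '/', 'id' }
  '/' is in predict set, so this production goes in M[F, '/']

M[F, '/'] = F → F g, F → /, F → B B B  (a multiply-defined cell — the grammar is not LL(1))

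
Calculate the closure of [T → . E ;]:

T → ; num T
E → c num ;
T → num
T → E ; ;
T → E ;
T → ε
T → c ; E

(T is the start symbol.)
To compute CLOSURE, for each item [A → α.Bβ] where B is a non-terminal, add [B → .γ] for all productions B → γ; repeat for the newly added items until nothing changes.

Start with: [T → . E ;]
  [T → . E ;] has the dot before E: add [E → . c num ;]
No further items can be added.

CLOSURE = { [E → . c num ;], [T → . E ;] }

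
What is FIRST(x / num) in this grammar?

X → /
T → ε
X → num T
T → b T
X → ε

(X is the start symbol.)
To compute FIRST(x / num), process the symbols left to right:
Symbol x is a terminal. Add 'x' and stop.
FIRST(x / num) = { 'x' }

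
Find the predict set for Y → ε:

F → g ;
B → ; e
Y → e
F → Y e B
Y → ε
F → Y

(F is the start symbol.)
PREDICT(Y → ε) = (FIRST(RHS) \ {ε}) ∪ (FOLLOW(Y) if ε ∈ FIRST(RHS), i.e. RHS ⇒* ε)
The right-hand side is ε (FIRST(ε) = { ε }), so the predict set is FOLLOW(Y) = { $, 'e' }
PREDICT(Y → ε) = { $, 'e' }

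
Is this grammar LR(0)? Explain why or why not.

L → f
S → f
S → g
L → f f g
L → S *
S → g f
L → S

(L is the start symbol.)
Augment with L' → L and build the canonical LR(0) collection (I0 = CLOSURE({[L' → . L]}), then GOTO on every symbol after a dot until no new states appear). It has 9 states:
  I0: { [L → . S *], [L → . S], [L → . f f g], [L → . f], [L' → . L], [S → . f], [S → . g f], [S → . g] }  — shift
  I1: { [L' → L .] }  — accept
  I2: { [L → S . *], [L → S .] }  — shift, reduce
  I3: { [L → f . f g], [L → f .], [S → f .] }  — shift, 2 reduces
  I4: { [S → g . f], [S → g .] }  — shift, reduce
  I5: { [S → g f .] }  — reduce
  I6: { [L → f f . g] }  — shift
  I7: { [L → f f g .] }  — reduce
  I8: { [L → S * .] }  — reduce

Conflict in state I2:
  Shift-reduce conflict between [L → S .] and [L → S . *]
So the grammar is NOT LR(0).

Answer: No. Shift-reduce conflict between [L → S .] and [L → S . *]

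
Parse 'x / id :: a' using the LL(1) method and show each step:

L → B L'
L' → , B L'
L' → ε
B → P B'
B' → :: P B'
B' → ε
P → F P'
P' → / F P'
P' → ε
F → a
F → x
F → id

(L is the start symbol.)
LL(1) parsing maintains a stack (initially the start symbol over $) and the input. At each step: if the stack top is a terminal, match it against the current input token; if it is a non-terminal N, replace it with the RHS of M[N, lookahead] (the unique production whose predict set contains the lookahead).

Stack is shown with the top on the left.

Stack           Input          Action
-------------------------------------
L $             x / id :: a $  output L → B L'
B L' $          x / id :: a $  output B → P B'
P B' L' $       x / id :: a $  output P → F P'
F P' B' L' $    x / id :: a $  output F → x
x P' B' L' $    x / id :: a $  match 'x'
P' B' L' $      / id :: a $    output P' → / F P'
/ F P' B' L' $  / id :: a $    match '/'
F P' B' L' $    id :: a $      output F → id
id P' B' L' $   id :: a $      match 'id'
P' B' L' $      :: a $         output P' → ε
B' L' $         :: a $         output B' → :: P B'
:: P B' L' $    :: a $         match '::'
P B' L' $       a $            output P → F P'
F P' B' L' $    a $            output F → a
a P' B' L' $    a $            match 'a'
P' B' L' $      $              output P' → ε
B' L' $         $              output B' → ε
L' $            $              output L' → ε
$               $              accept

The string is accepted.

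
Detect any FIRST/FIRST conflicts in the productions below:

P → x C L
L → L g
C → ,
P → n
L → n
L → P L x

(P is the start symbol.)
A FIRST/FIRST conflict occurs when two productions N → α and N → β for the same non-terminal have FIRST(α) ∩ FIRST(β) ≠ ∅ (with ε ∈ FIRST of a nullable right-hand side, so two nullable alternatives also conflict).

FIRST sets of the non-terminals at (or reachable through a nullable prefix from) the front of some alternative:
  FIRST(L) = { 'n', 'x' }
  FIRST(P) = { 'n', 'x' }

Productions for P:
  P → x C L: FIRST = { 'x' }
  P → n: FIRST = { 'n' }
Productions for L:
  L → L g: FIRST = { 'n', 'x' }
  L → n: FIRST = { 'n' }
  L → P L x: FIRST = { 'n', 'x' }
C has only one production, so no FIRST/FIRST conflict is possible there.

Conflict for L: L → L g and L → n
  Overlap: { 'n' }
Conflict for L: L → L g and L → P L x
  Overlap: { 'n', 'x' }
Conflict for L: L → n and L → P L x
  Overlap: { 'n' }

Answer: Yes. L → L g / L → n on { 'n' }; L → L g / L → P L x on { 'n', 'x' }; L → n / L → P L x on { 'n' }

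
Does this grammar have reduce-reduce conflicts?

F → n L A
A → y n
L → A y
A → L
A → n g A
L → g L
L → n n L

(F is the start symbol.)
Augment with F' → F and build the canonical LR(0) collection (I0 = CLOSURE({[F' → . F]}), then GOTO on every symbol after a dot until no new states appear). It has 17 states:
  I0: { [F → . n L A], [F' → . F] }  — shift
  I1: { [F' → F .] }  — accept
  I2: { [A → . L], [A → . n g A], [A → . y n], [F → n . L A], [L → . A y], [L → . g L], [L → . n n L] }  — shift
  I3: { [L → A . y] }  — shift
  I4: { [A → . L], [A → . n g A], [A → . y n], [A → L .], [F → n L . A], [L → . A y], [L → . g L], [L → . n n L] }  — shift, reduce
  I5: { [A → . L], [A → . n g A], [A → . y n], [L → . A y], [L → . g L], [L → . n n L], [L → g . L] }  — shift
  I6: { [A → n . g A], [L → n . n L] }  — shift
  I7: { [A → y . n] }  — shift
  I8: { [A → y n .] }  — reduce
  I9: { [A → . L], [A → . n g A], [A → . y n], [A → n g . A], [L → . A y], [L → . g L], [L → . n n L] }  — shift
  I10: { [A → . L], [A → . n g A], [A → . y n], [L → . A y], [L → . g L], [L → . n n L], [L → n n . L] }  — shift
  I11: { [A → L .], [L → n n L .] }  — 2 reduces
  I12: { [A → n g A .], [L → A . y] }  — shift, reduce
  I13: { [A → L .] }  — reduce
  I14: { [L → A y .] }  — reduce
  I15: { [A → L .], [L → g L .] }  — 2 reduces
  I16: { [F → n L A .], [L → A . y] }  — shift, reduce

I11 contains complete items [A → L .], [L → n n L .] — reduce-reduce conflict.
I15 contains complete items [A → L .], [L → g L .] — reduce-reduce conflict.

Answer: Yes — I11: [A → L .] vs [L → n n L .]; I15: [A → L .] vs [L → g L .]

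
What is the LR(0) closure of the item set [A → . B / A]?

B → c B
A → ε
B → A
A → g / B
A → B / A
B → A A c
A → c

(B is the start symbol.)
To compute CLOSURE, for each item [A → α.Bβ] where B is a non-terminal, add [B → .γ] for all productions B → γ; repeat for the newly added items until nothing changes.

Start with: [A → . B / A]
  [A → . B / A] has the dot before B: add [B → . c B], [B → . A], [B → . A A c]
  [B → . A] has the dot before A: add [A → .], [A → . g / B], [A → . c]
No further items can be added.

CLOSURE = { [A → . B / A], [A → . c], [A → . g / B], [A → .], [B → . A A c], [B → . A], [B → . c B] }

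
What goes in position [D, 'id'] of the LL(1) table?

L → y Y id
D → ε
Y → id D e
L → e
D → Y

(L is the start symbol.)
To find M[D, 'id'], we find productions for D where 'id' is in the predict set (PREDICT(N → α) = (FIRST(α) \ {ε}) ∪ (FOLLOW(N) if α ⇒* ε)).

Relevant sets:
  FIRST(Y) = { 'id' }
  FOLLOW(D) = { 'e' }

D → ε: PREDICT = { 'e' }
D → Y: PREDICT = { 'id' }
  'id' is in predict set, so this production goes in M[D, 'id']

M[D, 'id'] = D → Y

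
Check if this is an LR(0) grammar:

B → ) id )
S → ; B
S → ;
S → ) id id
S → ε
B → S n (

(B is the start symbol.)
A grammar is LR(0) if no state in the canonical LR(0) collection has:
  - both a shift item (dot before a terminal) and a complete item (shift-reduce conflict), or
  - two or more complete items (reduce-reduce conflict; the accept item [B' → B .] counts as a complete item here).

Augment with B' → B and build the canonical LR(0) collection (I0 = CLOSURE({[B' → . B]}), then GOTO on every symbol after a dot until no new states appear). It has 11 states:
  I0: { [B → . ) id )], [B → . S n (], [B' → . B], [S → . ) id id], [S → . ; B], [S → . ;], [S → .] }  — shift, reduce
  I1: { [B → ) . id )], [S → ) . id id] }  — shift
  I2: { [B → . ) id )], [B → . S n (], [S → . ) id id], [S → . ; B], [S → . ;], [S → .], [S → ; . B], [S → ; .] }  — shift, 2 reduces
  I3: { [B' → B .] }  — accept
  I4: { [B → S . n (] }  — shift
  I5: { [B → S n . (] }  — shift
  I6: { [B → S n ( .] }  — reduce
  I7: { [S → ; B .] }  — reduce
  I8: { [B → ) id . )], [S → ) id . id] }  — shift
  I9: { [B → ) id ) .] }  — reduce
  I10: { [S → ) id id .] }  — reduce

Conflict in state I0:
  Shift-reduce conflict between [S → .] and [B → . ) id )]
So the grammar is NOT LR(0).

Answer: No. Shift-reduce conflict between [S → .] and [B → . ) id )]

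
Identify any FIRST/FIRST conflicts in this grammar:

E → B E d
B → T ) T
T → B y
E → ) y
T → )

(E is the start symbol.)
FIRST sets of the non-terminals at (or reachable through a nullable prefix from) the front of some alternative:
  FIRST(B) = { ')' }

Productions for E:
  E → B E d: FIRST = { ')' }
  E → ) y: FIRST = { ')' }
Productions for T:
  T → B y: FIRST = { ')' }
  T → ): FIRST = { ')' }
B has only one production, so no FIRST/FIRST conflict is possible there.

Conflict for E: E → B E d and E → ) y
  Overlap: { ')' }
Conflict for T: T → B y and T → )
  Overlap: { ')' }

Answer: Yes. E → B E d / E → ')' y on { ')' }; T → B y / T → ')' on { ')' }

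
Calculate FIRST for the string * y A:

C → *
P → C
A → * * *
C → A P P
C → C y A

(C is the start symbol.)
To compute FIRST(* y A), process the symbols left to right:
Symbol * is a terminal. Add '*' and stop.
FIRST(* y A) = { '*' }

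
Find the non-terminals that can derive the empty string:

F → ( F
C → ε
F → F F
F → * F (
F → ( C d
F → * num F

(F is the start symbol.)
{ 'C' }

ε-productions: C → ε
So C is immediately nullable.
No further non-terminal can be added: every production for the remaining non-terminals contains a terminal or a non-nullable non-terminal.
Nullable = { 'C' }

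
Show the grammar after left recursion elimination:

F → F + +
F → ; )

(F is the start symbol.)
F → ; ) F'
F' → + + F'
F' → ε

F is directly left-recursive. The standard transformation for
  A → A α₁ | ... | A α_m | β₁ | ... | β_n
is
  A  → β₁ A' | ... | β_n A'
  A' → α₁ A' | ... | α_m A' | ε

F → ; ) becomes F → ; ) F'
F → F + + becomes F' → + + F'
Add F' → ε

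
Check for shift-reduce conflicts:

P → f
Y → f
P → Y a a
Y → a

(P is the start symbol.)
A shift-reduce conflict occurs when an LR(0) state has both:
  - a complete (reduce) item [A → α .] (dot at the end), and
  - a shift item [B → β . c γ] (dot before a terminal).

Augment with P' → P and build the canonical LR(0) collection (I0 = CLOSURE({[P' → . P]}), then GOTO on every symbol after a dot until no new states appear). It has 7 states:
  I0: { [P → . Y a a], [P → . f], [P' → . P], [Y → . a], [Y → . f] }  — shift
  I1: { [P' → P .] }  — accept
  I2: { [P → Y . a a] }  — shift
  I3: { [Y → a .] }  — reduce
  I4: { [P → f .], [Y → f .] }  — 2 reduces
  I5: { [P → Y a . a] }  — shift
  I6: { [P → Y a a .] }  — reduce

No state contains both a complete item and a shift item.

Answer: No shift-reduce conflicts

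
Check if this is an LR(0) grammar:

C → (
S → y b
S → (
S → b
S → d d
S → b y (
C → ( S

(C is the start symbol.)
No. Shift-reduce conflict between [C → ( .] and [S → . (]

Augment with C' → C and build the canonical LR(0) collection (I0 = CLOSURE({[C' → . C]}), then GOTO on every symbol after a dot until no new states appear). It has 12 states:
  I0: { [C → . ( S], [C → . (], [C' → . C] }  — shift
  I1: { [C → ( . S], [C → ( .], [S → . (], [S → . b y (], [S → . b], [S → . d d], [S → . y b] }  — shift, reduce
  I2: { [C' → C .] }  — accept
  I3: { [S → ( .] }  — reduce
  I4: { [C → ( S .] }  — reduce
  I5: { [S → b . y (], [S → b .] }  — shift, reduce
  I6: { [S → d . d] }  — shift
  I7: { [S → y . b] }  — shift
  I8: { [S → y b .] }  — reduce
  I9: { [S → d d .] }  — reduce
  I10: { [S → b y . (] }  — shift
  I11: { [S → b y ( .] }  — reduce

Conflict in state I1:
  Shift-reduce conflict between [C → ( .] and [S → . (]
So the grammar is NOT LR(0).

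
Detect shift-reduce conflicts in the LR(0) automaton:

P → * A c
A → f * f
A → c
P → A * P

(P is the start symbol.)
A shift-reduce conflict occurs when an LR(0) state has both:
  - a complete (reduce) item [A → α .] (dot at the end), and
  - a shift item [B → β . c γ] (dot before a terminal).

Augment with P' → P and build the canonical LR(0) collection (I0 = CLOSURE({[P' → . P]}), then GOTO on every symbol after a dot until no new states appear). It has 12 states:
  I0: { [A → . c], [A → . f * f], [P → . * A c], [P → . A * P], [P' → . P] }  — shift
  I1: { [A → . c], [A → . f * f], [P → * . A c] }  — shift
  I2: { [P → A . * P] }  — shift
  I3: { [P' → P .] }  — accept
  I4: { [A → c .] }  — reduce
  I5: { [A → f . * f] }  — shift
  I6: { [A → f * . f] }  — shift
  I7: { [A → f * f .] }  — reduce
  I8: { [A → . c], [A → . f * f], [P → . * A c], [P → . A * P], [P → A * . P] }  — shift
  I9: { [P → A * P .] }  — reduce
  I10: { [P → * A . c] }  — shift
  I11: { [P → * A c .] }  — reduce

No state contains both a complete item and a shift item.

Answer: No shift-reduce conflicts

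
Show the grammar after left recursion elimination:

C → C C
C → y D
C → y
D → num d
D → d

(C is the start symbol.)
C → y D C'
C → y C'
C' → C C'
C' → ε
D → num d
D → d

C is directly left-recursive. The standard transformation for
  A → A α₁ | ... | A α_m | β₁ | ... | β_n
is
  A  → β₁ A' | ... | β_n A'
  A' → α₁ A' | ... | α_m A' | ε

C → y D becomes C → y D C'
C → y becomes C → y C'
C → C C becomes C' → C C'
Add C' → ε

Productions for other non-terminals are unchanged:
  D → num d
  D → d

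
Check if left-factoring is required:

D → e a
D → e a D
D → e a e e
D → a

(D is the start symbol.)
Left-factoring is needed when two productions for the same non-terminal
share a common prefix on the right-hand side.

Productions for D:
  D → e a
  D → e a D
  D → e a e e
  D → a

Found common prefix 'e a' in productions for D

Answer: Yes, D has productions with common prefix 'e a'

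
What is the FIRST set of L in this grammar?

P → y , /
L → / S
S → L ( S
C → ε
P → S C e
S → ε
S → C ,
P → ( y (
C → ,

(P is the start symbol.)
To compute FIRST(L), examine every production with L on the left-hand side, reading each right-hand side left to right until a non-nullable symbol is reached.

From L → / S:
  - '/' is a terminal: add '/' and stop

Collecting: FIRST(L) = { '/' }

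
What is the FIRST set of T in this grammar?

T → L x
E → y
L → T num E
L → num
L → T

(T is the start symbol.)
{ 'num' }

FIRST sets of the other non-terminals involved (by the same procedure, iterated to a fixed point):
  FIRST(L) = { 'num' }

From T → L x:
  - L is a non-terminal: add FIRST(L) \ {ε} = { 'num' }
    L is not nullable, so stop

Collecting: FIRST(T) = { 'num' }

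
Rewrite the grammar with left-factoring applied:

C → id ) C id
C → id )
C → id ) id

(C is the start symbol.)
C → id ) C'
C' → C id
C' → ε
C' → id

Left-factoring transforms A → αβ₁ | αβ₂ into A → αA' and A' → β₁ | β₂
(α is the longest common prefix among the alternatives). Repeat until
no nonterminal has two alternatives with a common prefix.

Round 1: C has alternatives sharing prefix 'id )'. Introduce C': C → id ) C'
  Add: C' → C id
  Add: C' → ε
  Add: C' → id

No remaining common prefixes — done.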